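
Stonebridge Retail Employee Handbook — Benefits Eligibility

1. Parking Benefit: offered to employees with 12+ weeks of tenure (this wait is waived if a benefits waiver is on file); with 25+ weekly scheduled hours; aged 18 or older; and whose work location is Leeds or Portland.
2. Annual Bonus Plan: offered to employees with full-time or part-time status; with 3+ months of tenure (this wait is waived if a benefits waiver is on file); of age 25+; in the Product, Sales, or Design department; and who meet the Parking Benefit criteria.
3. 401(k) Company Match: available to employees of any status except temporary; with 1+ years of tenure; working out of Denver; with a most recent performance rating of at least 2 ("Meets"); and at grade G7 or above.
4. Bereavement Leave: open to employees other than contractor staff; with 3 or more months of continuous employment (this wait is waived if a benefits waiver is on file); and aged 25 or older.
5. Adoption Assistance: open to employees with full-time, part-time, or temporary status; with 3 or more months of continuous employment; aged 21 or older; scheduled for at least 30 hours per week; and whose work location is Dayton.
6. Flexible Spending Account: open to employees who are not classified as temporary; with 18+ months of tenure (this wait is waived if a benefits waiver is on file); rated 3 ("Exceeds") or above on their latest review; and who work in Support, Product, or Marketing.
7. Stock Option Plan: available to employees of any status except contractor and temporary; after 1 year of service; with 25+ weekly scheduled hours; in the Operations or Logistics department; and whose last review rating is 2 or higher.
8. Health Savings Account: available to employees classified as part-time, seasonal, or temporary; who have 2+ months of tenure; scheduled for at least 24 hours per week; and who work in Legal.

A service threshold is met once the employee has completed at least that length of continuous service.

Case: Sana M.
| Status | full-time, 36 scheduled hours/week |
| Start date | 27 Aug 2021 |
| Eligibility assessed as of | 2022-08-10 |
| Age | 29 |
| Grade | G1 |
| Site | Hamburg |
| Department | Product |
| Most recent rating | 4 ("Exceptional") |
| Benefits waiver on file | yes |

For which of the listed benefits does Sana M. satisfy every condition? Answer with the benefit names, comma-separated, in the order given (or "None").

Bereavement Leave, Flexible Spending Account

Service from 27 Aug 2021 to 2022-08-10: 348 days.
Parking Benefit — benefits waiver on file ✓; 36 hrs/wk ≥ 25 ✓; age 29 ≥ 18 ✓; site Hamburg ✗ (not Leeds or Portland) → not eligible.
Annual Bonus Plan — status full-time ✓; benefits waiver on file ✓; age 29 ≥ 25 ✓; dept Product ✓; not eligible for Parking Benefit ✗ → not eligible.
401(k) Company Match — status full-time ✓ (not excluded); service 348 days < 1 year (≈365 days) ✗ → not eligible.
Bereavement Leave — status full-time ✓ (not excluded); benefits waiver on file ✓; age 29 ≥ 25 ✓ → eligible.
Adoption Assistance — status full-time ✓; service 348 days ≥ 3 months (≈90 days) ✓; age 29 ≥ 21 ✓; 36 hrs/wk ≥ 30 ✓; site Hamburg ✗ (not Dayton) → not eligible.
Flexible Spending Account — status full-time ✓ (not excluded); benefits waiver on file ✓; rating 4 ≥ 3 ✓; dept Product ✓ → eligible.
Stock Option Plan — status full-time ✓ (not excluded); service 348 days < 1 year (≈365 days) ✗ → not eligible.
Health Savings Account — status full-time ✗ (requires part-time, seasonal, or temporary) → not eligible.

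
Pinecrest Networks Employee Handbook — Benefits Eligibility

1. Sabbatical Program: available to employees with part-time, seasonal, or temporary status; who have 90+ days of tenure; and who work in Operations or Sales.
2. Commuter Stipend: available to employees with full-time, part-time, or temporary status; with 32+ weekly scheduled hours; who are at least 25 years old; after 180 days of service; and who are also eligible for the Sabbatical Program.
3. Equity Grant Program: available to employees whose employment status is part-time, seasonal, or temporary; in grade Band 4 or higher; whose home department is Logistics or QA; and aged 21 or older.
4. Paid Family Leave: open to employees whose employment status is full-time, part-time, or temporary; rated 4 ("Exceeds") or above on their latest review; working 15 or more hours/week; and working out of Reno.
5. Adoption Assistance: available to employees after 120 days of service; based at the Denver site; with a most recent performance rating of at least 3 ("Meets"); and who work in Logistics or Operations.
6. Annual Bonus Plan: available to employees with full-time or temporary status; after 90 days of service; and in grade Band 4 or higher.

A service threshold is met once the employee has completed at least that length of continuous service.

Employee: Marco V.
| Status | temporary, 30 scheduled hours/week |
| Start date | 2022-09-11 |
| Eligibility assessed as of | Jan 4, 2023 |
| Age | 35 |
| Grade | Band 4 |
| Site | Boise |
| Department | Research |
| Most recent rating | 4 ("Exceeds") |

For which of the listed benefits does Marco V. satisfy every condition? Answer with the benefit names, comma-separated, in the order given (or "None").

Service from 2022-09-11 to Jan 4, 2023: 115 days.
Sabbatical Program — status temporary ✓; service 115 days ≥ 90 days ✓; dept Research ✗ → not eligible.
Commuter Stipend — status temporary ✓; 30 hrs/wk < 32 ✗ → not eligible.
Equity Grant Program — status temporary ✓; grade Band 4 ≥ Band 4 ✓; dept Research ✗ → not eligible.
Paid Family Leave — status temporary ✓; rating 4 ≥ 4 ✓; 30 hrs/wk ≥ 15 ✓; site Boise ✗ (not Reno) → not eligible.
Adoption Assistance — service 115 days < 120 days ✗ → not eligible.
Annual Bonus Plan — status temporary ✓; service 115 days ≥ 90 days ✓; grade Band 4 ≥ Band 4 ✓ → eligible.

Annual Bonus Plan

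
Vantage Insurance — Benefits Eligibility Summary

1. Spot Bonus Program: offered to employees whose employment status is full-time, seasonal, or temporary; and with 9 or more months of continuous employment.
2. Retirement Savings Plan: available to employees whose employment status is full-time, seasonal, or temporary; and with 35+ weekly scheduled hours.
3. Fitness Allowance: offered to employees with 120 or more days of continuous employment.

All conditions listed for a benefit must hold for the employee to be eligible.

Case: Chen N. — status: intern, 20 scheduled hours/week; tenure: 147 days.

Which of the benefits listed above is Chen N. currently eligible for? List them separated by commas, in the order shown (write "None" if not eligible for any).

Fitness Allowance

Spot Bonus Program — status intern ✗ (requires full-time, seasonal, or temporary) → not eligible.
Retirement Savings Plan — status intern ✗ (requires full-time, seasonal, or temporary) → not eligible.
Fitness Allowance — service 147 days ≥ 120 days ✓ → eligible.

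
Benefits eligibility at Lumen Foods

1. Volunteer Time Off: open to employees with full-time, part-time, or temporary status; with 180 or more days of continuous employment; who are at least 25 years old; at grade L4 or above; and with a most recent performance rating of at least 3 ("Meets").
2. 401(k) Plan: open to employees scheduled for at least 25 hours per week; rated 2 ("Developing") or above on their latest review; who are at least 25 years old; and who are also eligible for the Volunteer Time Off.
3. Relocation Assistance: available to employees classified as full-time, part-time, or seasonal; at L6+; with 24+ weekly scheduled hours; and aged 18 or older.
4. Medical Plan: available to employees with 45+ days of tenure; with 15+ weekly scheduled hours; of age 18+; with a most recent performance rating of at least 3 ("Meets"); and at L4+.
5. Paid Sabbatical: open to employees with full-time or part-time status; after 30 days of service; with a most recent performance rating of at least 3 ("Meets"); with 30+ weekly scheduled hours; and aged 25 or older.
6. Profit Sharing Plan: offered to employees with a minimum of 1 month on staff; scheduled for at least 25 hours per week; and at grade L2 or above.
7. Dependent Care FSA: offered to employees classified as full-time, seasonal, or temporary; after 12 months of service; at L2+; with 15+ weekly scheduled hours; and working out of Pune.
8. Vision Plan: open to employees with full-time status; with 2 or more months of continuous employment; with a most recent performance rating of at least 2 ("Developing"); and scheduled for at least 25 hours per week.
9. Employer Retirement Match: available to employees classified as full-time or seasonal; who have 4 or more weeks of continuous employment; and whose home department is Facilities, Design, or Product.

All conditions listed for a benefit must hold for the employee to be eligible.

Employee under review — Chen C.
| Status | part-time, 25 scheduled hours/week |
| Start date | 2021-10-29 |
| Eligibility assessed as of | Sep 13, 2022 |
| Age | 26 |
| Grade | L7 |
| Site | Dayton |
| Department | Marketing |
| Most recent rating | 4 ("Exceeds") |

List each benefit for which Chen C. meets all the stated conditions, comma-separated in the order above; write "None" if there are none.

Volunteer Time Off, 401(k) Plan, Relocation Assistance, Medical Plan, Profit Sharing Plan

Service from 2021-10-29 to Sep 13, 2022: 319 days.
Volunteer Time Off — status part-time ✓; service 319 days ≥ 180 days ✓; age 26 ≥ 25 ✓; grade L7 ≥ L4 ✓; rating 4 ≥ 3 ✓ → eligible.
401(k) Plan — 25 hrs/wk ≥ 25 ✓; rating 4 ≥ 2 ✓; age 26 ≥ 25 ✓; eligible for Volunteer Time Off ✓ → eligible.
Relocation Assistance — status part-time ✓; grade L7 ≥ L6 ✓; 25 hrs/wk ≥ 24 ✓; age 26 ≥ 18 ✓ → eligible.
Medical Plan — service 319 days ≥ 45 days ✓; 25 hrs/wk ≥ 15 ✓; age 26 ≥ 18 ✓; rating 4 ≥ 3 ✓; grade L7 ≥ L4 ✓ → eligible.
Paid Sabbatical — status part-time ✓; service 319 days ≥ 30 days ✓; rating 4 ≥ 3 ✓; 25 hrs/wk < 30 ✗ → not eligible.
Profit Sharing Plan — service 319 days ≥ 1 month (≈30 days) ✓; 25 hrs/wk ≥ 25 ✓; grade L7 ≥ L2 ✓ → eligible.
Dependent Care FSA — status part-time ✗ (requires full-time, seasonal, or temporary) → not eligible.
Vision Plan — status part-time ✗ (requires full-time) → not eligible.
Employer Retirement Match — status part-time ✗ (requires full-time or seasonal) → not eligible.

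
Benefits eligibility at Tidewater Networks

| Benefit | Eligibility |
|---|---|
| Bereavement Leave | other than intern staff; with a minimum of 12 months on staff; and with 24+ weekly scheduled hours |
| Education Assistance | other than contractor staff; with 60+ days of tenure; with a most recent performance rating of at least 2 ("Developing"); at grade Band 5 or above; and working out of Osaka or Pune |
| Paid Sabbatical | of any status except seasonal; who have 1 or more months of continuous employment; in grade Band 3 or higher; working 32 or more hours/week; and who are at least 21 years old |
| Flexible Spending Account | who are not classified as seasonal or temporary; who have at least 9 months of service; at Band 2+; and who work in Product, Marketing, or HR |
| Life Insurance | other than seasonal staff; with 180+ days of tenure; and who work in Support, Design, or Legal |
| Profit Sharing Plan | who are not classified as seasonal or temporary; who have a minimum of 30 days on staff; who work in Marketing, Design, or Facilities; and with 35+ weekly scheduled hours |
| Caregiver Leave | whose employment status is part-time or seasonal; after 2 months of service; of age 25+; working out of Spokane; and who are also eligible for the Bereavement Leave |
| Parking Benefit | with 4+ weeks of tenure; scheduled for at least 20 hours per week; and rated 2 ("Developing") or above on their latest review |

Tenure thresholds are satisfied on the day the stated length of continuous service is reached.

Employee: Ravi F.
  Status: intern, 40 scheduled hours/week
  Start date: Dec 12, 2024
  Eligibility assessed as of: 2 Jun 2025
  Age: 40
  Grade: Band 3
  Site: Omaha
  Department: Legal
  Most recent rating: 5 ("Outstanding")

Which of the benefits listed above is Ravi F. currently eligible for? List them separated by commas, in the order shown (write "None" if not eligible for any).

Paid Sabbatical, Parking Benefit

Service from Dec 12, 2024 to 2 Jun 2025: 172 days.
Bereavement Leave — status intern ✗ (excluded) → not eligible.
Education Assistance — status intern ✓ (not excluded); service 172 days ≥ 60 days ✓; rating 5 ≥ 2 ✓; grade Band 3 < Band 5 ✗ → not eligible.
Paid Sabbatical — status intern ✓ (not excluded); service 172 days ≥ 1 month (≈30 days) ✓; grade Band 3 ≥ Band 3 ✓; 40 hrs/wk ≥ 32 ✓; age 40 ≥ 21 ✓ → eligible.
Flexible Spending Account — status intern ✓ (not excluded); service 172 days < 9 months (≈270 days) ✗ → not eligible.
Life Insurance — status intern ✓ (not excluded); service 172 days < 180 days ✗ → not eligible.
Profit Sharing Plan — status intern ✓ (not excluded); service 172 days ≥ 30 days ✓; dept Legal ✗ → not eligible.
Caregiver Leave — status intern ✗ (requires part-time or seasonal) → not eligible.
Parking Benefit — service 172 days ≥ 4 weeks (≈28 days) ✓; 40 hrs/wk ≥ 20 ✓; rating 5 ≥ 2 ✓ → eligible.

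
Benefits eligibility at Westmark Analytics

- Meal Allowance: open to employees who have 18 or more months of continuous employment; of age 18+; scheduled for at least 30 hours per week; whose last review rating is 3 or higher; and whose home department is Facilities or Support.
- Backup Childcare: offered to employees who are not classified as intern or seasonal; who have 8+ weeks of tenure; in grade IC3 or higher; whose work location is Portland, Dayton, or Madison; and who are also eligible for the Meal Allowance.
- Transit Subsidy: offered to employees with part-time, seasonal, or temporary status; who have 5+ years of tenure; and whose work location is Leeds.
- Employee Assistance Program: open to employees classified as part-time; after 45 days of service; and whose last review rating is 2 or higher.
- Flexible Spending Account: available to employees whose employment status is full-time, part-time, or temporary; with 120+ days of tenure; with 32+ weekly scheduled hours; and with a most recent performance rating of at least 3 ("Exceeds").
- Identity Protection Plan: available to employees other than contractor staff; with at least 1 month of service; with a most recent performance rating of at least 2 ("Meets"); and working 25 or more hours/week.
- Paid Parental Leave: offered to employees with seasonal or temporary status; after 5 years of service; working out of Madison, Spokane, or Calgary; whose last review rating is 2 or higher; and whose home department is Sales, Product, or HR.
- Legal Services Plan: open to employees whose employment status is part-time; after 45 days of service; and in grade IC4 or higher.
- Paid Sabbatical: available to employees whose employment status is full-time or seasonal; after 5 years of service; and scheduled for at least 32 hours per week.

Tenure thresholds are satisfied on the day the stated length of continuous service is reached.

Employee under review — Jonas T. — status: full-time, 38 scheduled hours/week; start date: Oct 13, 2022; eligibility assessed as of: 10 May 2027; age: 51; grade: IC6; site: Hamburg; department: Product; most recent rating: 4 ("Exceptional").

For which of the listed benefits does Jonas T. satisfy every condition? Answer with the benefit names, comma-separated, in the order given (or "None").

Flexible Spending Account, Identity Protection Plan

Service from Oct 13, 2022 to 10 May 2027: 1670 days.
Meal Allowance — service 1670 days ≥ 18 months (≈540 days) ✓; age 51 ≥ 18 ✓; 38 hrs/wk ≥ 30 ✓; rating 4 ≥ 3 ✓; dept Product ✗ → not eligible.
Backup Childcare — status full-time ✓ (not excluded); service 1670 days ≥ 8 weeks (≈56 days) ✓; grade IC6 ≥ IC3 ✓; site Hamburg ✗ (not Portland, Dayton, or Madison) → not eligible.
Transit Subsidy — status full-time ✗ (requires part-time, seasonal, or temporary) → not eligible.
Employee Assistance Program — status full-time ✗ (requires part-time) → not eligible.
Flexible Spending Account — status full-time ✓; service 1670 days ≥ 120 days ✓; 38 hrs/wk ≥ 32 ✓; rating 4 ≥ 3 ✓ → eligible.
Identity Protection Plan — status full-time ✓ (not excluded); service 1670 days ≥ 1 month (≈30 days) ✓; rating 4 ≥ 2 ✓; 38 hrs/wk ≥ 25 ✓ → eligible.
Paid Parental Leave — status full-time ✗ (requires seasonal or temporary) → not eligible.
Legal Services Plan — status full-time ✗ (requires part-time) → not eligible.
Paid Sabbatical — status full-time ✓; service 1670 days < 5 years (≈1825 days) ✗ → not eligible.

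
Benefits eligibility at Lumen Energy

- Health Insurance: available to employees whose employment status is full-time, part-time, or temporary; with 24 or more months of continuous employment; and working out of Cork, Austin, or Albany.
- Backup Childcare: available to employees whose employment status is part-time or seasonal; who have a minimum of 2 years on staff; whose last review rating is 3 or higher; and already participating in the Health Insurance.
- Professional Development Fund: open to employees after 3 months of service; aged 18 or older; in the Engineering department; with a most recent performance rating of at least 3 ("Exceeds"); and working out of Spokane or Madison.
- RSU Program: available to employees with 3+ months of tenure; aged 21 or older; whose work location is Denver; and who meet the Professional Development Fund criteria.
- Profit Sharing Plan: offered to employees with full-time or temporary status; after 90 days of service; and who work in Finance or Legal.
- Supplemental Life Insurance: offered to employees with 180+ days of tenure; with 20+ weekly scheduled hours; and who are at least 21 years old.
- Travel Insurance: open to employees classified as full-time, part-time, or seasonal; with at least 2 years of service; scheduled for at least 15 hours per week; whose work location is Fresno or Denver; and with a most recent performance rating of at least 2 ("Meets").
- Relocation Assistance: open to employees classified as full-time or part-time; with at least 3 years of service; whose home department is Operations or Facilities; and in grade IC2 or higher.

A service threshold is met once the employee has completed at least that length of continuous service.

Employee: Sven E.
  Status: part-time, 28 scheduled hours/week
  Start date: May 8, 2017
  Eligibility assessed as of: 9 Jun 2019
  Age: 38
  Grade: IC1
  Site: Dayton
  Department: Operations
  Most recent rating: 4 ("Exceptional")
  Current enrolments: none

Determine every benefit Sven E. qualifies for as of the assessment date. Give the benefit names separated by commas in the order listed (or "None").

Supplemental Life Insurance

Service from May 8, 2017 to 9 Jun 2019: 762 days.
Health Insurance — status part-time ✓; service 762 days ≥ 24 months (≈720 days) ✓; site Dayton ✗ (not Cork, Austin, or Albany) → not eligible.
Backup Childcare — status part-time ✓; service 762 days ≥ 2 years (≈730 days) ✓; rating 4 ≥ 3 ✓; not enrolled in Health Insurance ✗ → not eligible.
Professional Development Fund — service 762 days ≥ 3 months (≈90 days) ✓; age 38 ≥ 18 ✓; dept Operations ✗ → not eligible.
RSU Program — service 762 days ≥ 3 months (≈90 days) ✓; age 38 ≥ 21 ✓; site Dayton ✗ (not Denver) → not eligible.
Profit Sharing Plan — status part-time ✗ (requires full-time or temporary) → not eligible.
Supplemental Life Insurance — service 762 days ≥ 180 days ✓; 28 hrs/wk ≥ 20 ✓; age 38 ≥ 21 ✓ → eligible.
Travel Insurance — status part-time ✓; service 762 days ≥ 2 years (≈730 days) ✓; 28 hrs/wk ≥ 15 ✓; site Dayton ✗ (not Fresno or Denver) → not eligible.
Relocation Assistance — status part-time ✓; service 762 days < 3 years (≈1095 days) ✗ → not eligible.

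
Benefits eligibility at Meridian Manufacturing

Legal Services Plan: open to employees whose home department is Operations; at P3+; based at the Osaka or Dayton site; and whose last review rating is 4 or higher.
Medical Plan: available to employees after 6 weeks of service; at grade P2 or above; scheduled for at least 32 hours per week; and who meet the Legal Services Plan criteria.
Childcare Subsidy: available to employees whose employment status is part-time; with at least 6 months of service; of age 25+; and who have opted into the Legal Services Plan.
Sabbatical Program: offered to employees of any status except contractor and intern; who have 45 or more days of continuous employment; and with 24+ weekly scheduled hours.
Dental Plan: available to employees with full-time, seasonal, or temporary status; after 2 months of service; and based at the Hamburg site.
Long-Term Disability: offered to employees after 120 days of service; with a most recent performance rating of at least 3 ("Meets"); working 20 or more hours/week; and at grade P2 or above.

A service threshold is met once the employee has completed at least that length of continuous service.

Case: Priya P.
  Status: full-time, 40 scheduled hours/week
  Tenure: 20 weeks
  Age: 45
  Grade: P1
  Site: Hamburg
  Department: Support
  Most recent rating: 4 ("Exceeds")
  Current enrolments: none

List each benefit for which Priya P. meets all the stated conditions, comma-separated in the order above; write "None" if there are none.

Sabbatical Program, Dental Plan

Legal Services Plan — dept Support ✗ → not eligible.
Medical Plan — service 20 weeks ≥ 6 weeks ✓; grade P1 < P2 ✗ → not eligible.
Childcare Subsidy — status full-time ✗ (requires part-time) → not eligible.
Sabbatical Program — status full-time ✓ (not excluded); service 20 weeks ≥ 45 days ✓; 40 hrs/wk ≥ 24 ✓ → eligible.
Dental Plan — status full-time ✓; service 20 weeks ≥ 2 months (≈60 days) ✓; site Hamburg ✓ → eligible.
Long-Term Disability — service 20 weeks ≥ 120 days ✓; rating 4 ≥ 3 ✓; 40 hrs/wk ≥ 20 ✓; grade P1 < P2 ✗ → not eligible.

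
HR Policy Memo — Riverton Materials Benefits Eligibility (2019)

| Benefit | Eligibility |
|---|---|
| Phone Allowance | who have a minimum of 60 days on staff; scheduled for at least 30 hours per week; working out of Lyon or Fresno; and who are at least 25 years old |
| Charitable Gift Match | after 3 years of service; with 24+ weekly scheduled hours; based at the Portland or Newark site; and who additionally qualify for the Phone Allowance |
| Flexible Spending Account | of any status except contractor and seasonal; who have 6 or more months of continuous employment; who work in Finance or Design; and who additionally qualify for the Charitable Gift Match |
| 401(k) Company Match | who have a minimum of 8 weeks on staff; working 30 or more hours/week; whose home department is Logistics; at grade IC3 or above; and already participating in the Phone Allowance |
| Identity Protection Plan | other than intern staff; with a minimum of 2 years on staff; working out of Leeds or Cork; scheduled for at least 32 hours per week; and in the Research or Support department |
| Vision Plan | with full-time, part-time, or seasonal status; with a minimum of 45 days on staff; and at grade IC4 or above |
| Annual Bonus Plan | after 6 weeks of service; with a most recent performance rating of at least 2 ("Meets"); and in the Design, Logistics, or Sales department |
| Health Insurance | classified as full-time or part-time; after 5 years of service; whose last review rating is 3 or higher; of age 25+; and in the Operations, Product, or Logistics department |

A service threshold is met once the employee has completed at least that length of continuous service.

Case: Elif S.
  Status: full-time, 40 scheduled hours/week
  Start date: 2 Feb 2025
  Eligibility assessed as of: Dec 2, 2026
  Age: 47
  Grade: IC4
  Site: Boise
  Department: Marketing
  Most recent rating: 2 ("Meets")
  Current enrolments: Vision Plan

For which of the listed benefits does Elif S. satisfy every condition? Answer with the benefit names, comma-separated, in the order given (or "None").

Vision Plan

Service from 2 Feb 2025 to Dec 2, 2026: 668 days.
Phone Allowance — service 668 days ≥ 60 days ✓; 40 hrs/wk ≥ 30 ✓; site Boise ✗ (not Lyon or Fresno) → not eligible.
Charitable Gift Match — service 668 days < 3 years (≈1095 days) ✗ → not eligible.
Flexible Spending Account — status full-time ✓ (not excluded); service 668 days ≥ 6 months (≈180 days) ✓; dept Marketing ✗ → not eligible.
401(k) Company Match — service 668 days ≥ 8 weeks (≈56 days) ✓; 40 hrs/wk ≥ 30 ✓; dept Marketing ✗ → not eligible.
Identity Protection Plan — status full-time ✓ (not excluded); service 668 days < 2 years (≈730 days) ✗ → not eligible.
Vision Plan — status full-time ✓; service 668 days ≥ 45 days ✓; grade IC4 ≥ IC4 ✓ → eligible.
Annual Bonus Plan — service 668 days ≥ 6 weeks (≈42 days) ✓; rating 2 ≥ 2 ✓; dept Marketing ✗ → not eligible.
Health Insurance — status full-time ✓; service 668 days < 5 years (≈1825 days) ✗ → not eligible.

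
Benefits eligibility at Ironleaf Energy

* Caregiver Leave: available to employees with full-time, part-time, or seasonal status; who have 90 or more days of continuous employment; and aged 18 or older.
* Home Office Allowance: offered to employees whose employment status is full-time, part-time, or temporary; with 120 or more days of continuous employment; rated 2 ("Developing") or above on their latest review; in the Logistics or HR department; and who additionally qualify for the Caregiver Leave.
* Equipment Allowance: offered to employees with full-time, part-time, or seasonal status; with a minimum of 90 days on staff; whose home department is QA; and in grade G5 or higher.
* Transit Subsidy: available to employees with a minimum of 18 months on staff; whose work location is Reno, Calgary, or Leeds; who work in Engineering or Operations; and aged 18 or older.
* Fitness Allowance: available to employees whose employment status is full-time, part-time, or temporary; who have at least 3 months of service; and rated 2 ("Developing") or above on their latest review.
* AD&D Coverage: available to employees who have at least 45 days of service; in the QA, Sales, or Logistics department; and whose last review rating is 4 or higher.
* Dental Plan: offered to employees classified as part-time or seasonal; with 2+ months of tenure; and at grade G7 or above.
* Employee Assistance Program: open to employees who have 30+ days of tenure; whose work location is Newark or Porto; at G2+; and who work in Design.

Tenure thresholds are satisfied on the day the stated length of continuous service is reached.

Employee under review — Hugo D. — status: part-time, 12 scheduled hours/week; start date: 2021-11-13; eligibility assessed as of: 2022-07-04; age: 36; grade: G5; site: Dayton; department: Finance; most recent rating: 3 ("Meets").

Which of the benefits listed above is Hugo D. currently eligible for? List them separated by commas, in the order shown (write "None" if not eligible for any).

Service from 2021-11-13 to 2022-07-04: 233 days.
Caregiver Leave — status part-time ✓; service 233 days ≥ 90 days ✓; age 36 ≥ 18 ✓ → eligible.
Home Office Allowance — status part-time ✓; service 233 days ≥ 120 days ✓; rating 3 ≥ 2 ✓; dept Finance ✗ → not eligible.
Equipment Allowance — status part-time ✓; service 233 days ≥ 90 days ✓; dept Finance ✗ → not eligible.
Transit Subsidy — service 233 days < 18 months (≈540 days) ✗ → not eligible.
Fitness Allowance — status part-time ✓; service 233 days ≥ 3 months (≈90 days) ✓; rating 3 ≥ 2 ✓ → eligible.
AD&D Coverage — service 233 days ≥ 45 days ✓; dept Finance ✗ → not eligible.
Dental Plan — status part-time ✓; service 233 days ≥ 2 months (≈60 days) ✓; grade G5 < G7 ✗ → not eligible.
Employee Assistance Program — service 233 days ≥ 30 days ✓; site Dayton ✗ (not Newark or Porto) → not eligible.

Caregiver Leave, Fitness Allowance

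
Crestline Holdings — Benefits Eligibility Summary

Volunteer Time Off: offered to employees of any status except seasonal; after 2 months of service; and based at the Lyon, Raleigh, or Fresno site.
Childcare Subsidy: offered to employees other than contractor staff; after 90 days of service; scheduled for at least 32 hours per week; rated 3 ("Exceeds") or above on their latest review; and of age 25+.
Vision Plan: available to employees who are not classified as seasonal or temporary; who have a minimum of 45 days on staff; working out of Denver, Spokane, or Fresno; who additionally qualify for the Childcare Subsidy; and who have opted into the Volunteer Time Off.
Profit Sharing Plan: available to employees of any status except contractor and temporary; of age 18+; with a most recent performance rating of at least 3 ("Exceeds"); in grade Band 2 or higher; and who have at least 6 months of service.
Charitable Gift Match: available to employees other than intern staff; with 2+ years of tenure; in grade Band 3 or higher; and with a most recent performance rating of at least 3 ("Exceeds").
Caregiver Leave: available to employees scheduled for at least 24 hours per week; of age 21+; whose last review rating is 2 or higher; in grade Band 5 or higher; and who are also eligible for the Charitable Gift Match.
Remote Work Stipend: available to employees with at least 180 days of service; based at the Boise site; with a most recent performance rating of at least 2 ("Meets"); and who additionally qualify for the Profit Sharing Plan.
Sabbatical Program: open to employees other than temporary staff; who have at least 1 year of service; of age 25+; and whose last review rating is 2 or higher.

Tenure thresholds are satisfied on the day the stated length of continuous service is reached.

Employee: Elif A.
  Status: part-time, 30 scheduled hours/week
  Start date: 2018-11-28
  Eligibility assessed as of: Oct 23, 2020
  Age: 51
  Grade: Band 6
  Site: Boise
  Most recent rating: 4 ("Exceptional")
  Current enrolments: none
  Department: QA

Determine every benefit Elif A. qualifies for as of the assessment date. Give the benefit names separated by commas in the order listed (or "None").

Service from 2018-11-28 to Oct 23, 2020: 695 days.
Volunteer Time Off — status part-time ✓ (not excluded); service 695 days ≥ 2 months (≈60 days) ✓; site Boise ✗ (not Lyon, Raleigh, or Fresno) → not eligible.
Childcare Subsidy — status part-time ✓ (not excluded); service 695 days ≥ 90 days ✓; 30 hrs/wk < 32 ✗ → not eligible.
Vision Plan — status part-time ✓ (not excluded); service 695 days ≥ 45 days ✓; site Boise ✗ (not Denver, Spokane, or Fresno) → not eligible.
Profit Sharing Plan — status part-time ✓ (not excluded); age 51 ≥ 18 ✓; rating 4 ≥ 3 ✓; grade Band 6 ≥ Band 2 ✓; service 695 days ≥ 6 months (≈180 days) ✓ → eligible.
Charitable Gift Match — status part-time ✓ (not excluded); service 695 days < 2 years (≈730 days) ✗ → not eligible.
Caregiver Leave — 30 hrs/wk ≥ 24 ✓; age 51 ≥ 21 ✓; rating 4 ≥ 2 ✓; grade Band 6 ≥ Band 5 ✓; not eligible for Charitable Gift Match ✗ → not eligible.
Remote Work Stipend — service 695 days ≥ 180 days ✓; site Boise ✓; rating 4 ≥ 2 ✓; eligible for Profit Sharing Plan ✓ → eligible.
Sabbatical Program — status part-time ✓ (not excluded); service 695 days ≥ 1 year (≈365 days) ✓; age 51 ≥ 25 ✓; rating 4 ≥ 2 ✓ → eligible.

Profit Sharing Plan, Remote Work Stipend, Sabbatical Program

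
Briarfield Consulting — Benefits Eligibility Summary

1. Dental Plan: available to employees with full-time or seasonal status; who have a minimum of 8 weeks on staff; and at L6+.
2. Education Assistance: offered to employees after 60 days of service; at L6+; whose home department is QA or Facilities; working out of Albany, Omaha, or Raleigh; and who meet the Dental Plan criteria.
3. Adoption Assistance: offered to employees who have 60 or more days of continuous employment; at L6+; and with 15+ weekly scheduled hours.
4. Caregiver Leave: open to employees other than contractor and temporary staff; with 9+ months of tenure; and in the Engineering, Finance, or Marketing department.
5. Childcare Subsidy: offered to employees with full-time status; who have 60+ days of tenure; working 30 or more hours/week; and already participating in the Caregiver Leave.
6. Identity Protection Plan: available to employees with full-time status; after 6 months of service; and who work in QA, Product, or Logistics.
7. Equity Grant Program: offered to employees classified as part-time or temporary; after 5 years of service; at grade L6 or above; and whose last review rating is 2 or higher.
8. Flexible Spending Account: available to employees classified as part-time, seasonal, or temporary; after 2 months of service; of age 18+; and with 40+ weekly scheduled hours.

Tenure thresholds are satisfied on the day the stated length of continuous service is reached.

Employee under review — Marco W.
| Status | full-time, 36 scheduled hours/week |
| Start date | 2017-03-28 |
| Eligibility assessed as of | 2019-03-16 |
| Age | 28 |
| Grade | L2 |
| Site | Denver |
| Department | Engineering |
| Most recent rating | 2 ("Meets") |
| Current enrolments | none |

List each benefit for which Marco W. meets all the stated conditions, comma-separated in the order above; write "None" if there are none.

Caregiver Leave

Service from 2017-03-28 to 2019-03-16: 718 days.
Dental Plan — status full-time ✓; service 718 days ≥ 8 weeks (≈56 days) ✓; grade L2 < L6 ✗ → not eligible.
Education Assistance — service 718 days ≥ 60 days ✓; grade L2 < L6 ✗ → not eligible.
Adoption Assistance — service 718 days ≥ 60 days ✓; grade L2 < L6 ✗ → not eligible.
Caregiver Leave — status full-time ✓ (not excluded); service 718 days ≥ 9 months (≈270 days) ✓; dept Engineering ✓ → eligible.
Childcare Subsidy — status full-time ✓; service 718 days ≥ 60 days ✓; 36 hrs/wk ≥ 30 ✓; not enrolled in Caregiver Leave ✗ → not eligible.
Identity Protection Plan — status full-time ✓; service 718 days ≥ 6 months (≈180 days) ✓; dept Engineering ✗ → not eligible.
Equity Grant Program — status full-time ✗ (requires part-time or temporary) → not eligible.
Flexible Spending Account — status full-time ✗ (requires part-time, seasonal, or temporary) → not eligible.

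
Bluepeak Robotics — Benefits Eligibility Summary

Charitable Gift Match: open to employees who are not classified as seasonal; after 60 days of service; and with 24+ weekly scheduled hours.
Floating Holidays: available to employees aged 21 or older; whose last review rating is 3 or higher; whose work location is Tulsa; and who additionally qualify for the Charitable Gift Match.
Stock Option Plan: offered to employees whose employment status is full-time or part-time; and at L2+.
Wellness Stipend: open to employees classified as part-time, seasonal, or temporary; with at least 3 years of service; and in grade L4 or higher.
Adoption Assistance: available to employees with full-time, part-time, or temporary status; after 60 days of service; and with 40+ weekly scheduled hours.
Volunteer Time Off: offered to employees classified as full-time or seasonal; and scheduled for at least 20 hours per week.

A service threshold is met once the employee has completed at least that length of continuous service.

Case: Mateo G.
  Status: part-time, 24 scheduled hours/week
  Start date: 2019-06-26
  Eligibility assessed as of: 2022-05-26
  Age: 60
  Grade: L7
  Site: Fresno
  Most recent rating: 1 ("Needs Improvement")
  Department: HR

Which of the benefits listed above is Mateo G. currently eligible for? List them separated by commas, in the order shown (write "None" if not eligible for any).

Charitable Gift Match, Stock Option Plan

Service from 2019-06-26 to 2022-05-26: 1065 days.
Charitable Gift Match — status part-time ✓ (not excluded); service 1065 days ≥ 60 days ✓; 24 hrs/wk ≥ 24 ✓ → eligible.
Floating Holidays — age 60 ≥ 21 ✓; rating 1 < 3 ✗ → not eligible.
Stock Option Plan — status part-time ✓; grade L7 ≥ L2 ✓ → eligible.
Wellness Stipend — status part-time ✓; service 1065 days < 3 years (≈1095 days) ✗ → not eligible.
Adoption Assistance — status part-time ✓; service 1065 days ≥ 60 days ✓; 24 hrs/wk < 40 ✗ → not eligible.
Volunteer Time Off — status part-time ✗ (requires full-time or seasonal) → not eligible.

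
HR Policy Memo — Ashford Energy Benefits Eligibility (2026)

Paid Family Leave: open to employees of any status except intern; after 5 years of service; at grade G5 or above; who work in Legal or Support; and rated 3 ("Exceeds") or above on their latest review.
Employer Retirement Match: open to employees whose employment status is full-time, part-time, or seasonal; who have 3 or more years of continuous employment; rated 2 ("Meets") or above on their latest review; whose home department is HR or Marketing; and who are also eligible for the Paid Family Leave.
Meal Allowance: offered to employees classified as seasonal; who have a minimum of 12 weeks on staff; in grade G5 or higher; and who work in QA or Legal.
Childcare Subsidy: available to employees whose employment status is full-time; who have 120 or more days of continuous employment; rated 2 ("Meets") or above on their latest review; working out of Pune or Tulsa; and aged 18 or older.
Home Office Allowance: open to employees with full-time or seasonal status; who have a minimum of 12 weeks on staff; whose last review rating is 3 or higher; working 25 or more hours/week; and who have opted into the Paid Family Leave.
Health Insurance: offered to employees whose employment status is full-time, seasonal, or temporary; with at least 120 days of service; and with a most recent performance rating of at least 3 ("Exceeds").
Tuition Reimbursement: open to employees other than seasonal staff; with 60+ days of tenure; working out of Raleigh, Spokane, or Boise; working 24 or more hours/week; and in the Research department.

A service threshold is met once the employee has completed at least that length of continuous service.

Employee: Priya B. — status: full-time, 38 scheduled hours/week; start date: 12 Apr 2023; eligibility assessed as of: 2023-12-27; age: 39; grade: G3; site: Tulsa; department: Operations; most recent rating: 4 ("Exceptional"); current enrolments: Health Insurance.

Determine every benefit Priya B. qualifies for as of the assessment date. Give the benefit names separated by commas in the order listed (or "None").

Service from 12 Apr 2023 to 2023-12-27: 259 days.
Paid Family Leave — status full-time ✓ (not excluded); service 259 days < 5 years (≈1825 days) ✗ → not eligible.
Employer Retirement Match — status full-time ✓; service 259 days < 3 years (≈1095 days) ✗ → not eligible.
Meal Allowance — status full-time ✗ (requires seasonal) → not eligible.
Childcare Subsidy — status full-time ✓; service 259 days ≥ 120 days ✓; rating 4 ≥ 2 ✓; site Tulsa ✓; age 39 ≥ 18 ✓ → eligible.
Home Office Allowance — status full-time ✓; service 259 days ≥ 12 weeks (≈84 days) ✓; rating 4 ≥ 3 ✓; 38 hrs/wk ≥ 25 ✓; not enrolled in Paid Family Leave ✗ → not eligible.
Health Insurance — status full-time ✓; service 259 days ≥ 120 days ✓; rating 4 ≥ 3 ✓ → eligible.
Tuition Reimbursement — status full-time ✓ (not excluded); service 259 days ≥ 60 days ✓; site Tulsa ✗ (not Raleigh, Spokane, or Boise) → not eligible.

Childcare Subsidy, Health Insurance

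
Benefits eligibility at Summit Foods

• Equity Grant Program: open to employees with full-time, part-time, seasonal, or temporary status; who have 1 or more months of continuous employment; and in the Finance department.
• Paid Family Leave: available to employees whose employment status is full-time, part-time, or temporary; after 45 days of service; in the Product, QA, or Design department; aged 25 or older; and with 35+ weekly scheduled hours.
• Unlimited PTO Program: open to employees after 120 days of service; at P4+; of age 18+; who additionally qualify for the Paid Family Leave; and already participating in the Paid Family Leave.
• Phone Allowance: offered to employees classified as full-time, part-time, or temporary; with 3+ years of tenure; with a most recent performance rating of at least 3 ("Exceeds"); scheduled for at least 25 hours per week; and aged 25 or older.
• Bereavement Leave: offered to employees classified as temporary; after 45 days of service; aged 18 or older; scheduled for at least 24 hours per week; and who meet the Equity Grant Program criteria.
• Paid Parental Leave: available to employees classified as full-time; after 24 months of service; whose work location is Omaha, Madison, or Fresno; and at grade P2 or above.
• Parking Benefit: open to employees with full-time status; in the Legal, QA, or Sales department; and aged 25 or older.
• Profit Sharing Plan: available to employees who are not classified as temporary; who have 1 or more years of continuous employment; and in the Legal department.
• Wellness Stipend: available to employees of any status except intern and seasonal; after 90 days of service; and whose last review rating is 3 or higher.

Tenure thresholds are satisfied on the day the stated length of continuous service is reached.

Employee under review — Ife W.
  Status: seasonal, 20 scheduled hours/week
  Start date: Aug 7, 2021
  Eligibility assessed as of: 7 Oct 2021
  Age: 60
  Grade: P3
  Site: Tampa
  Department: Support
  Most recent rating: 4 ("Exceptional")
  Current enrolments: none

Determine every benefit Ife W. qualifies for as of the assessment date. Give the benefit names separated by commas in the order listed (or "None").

None

Service from Aug 7, 2021 to 7 Oct 2021: 61 days.
Equity Grant Program — status seasonal ✓; service 61 days ≥ 1 month (≈30 days) ✓; dept Support ✗ → not eligible.
Paid Family Leave — status seasonal ✗ (requires full-time, part-time, or temporary) → not eligible.
Unlimited PTO Program — service 61 days < 120 days ✗ → not eligible.
Phone Allowance — status seasonal ✗ (requires full-time, part-time, or temporary) → not eligible.
Bereavement Leave — status seasonal ✗ (requires temporary) → not eligible.
Paid Parental Leave — status seasonal ✗ (requires full-time) → not eligible.
Parking Benefit — status seasonal ✗ (requires full-time) → not eligible.
Profit Sharing Plan — status seasonal ✓ (not excluded); service 61 days < 1 year (≈365 days) ✗ → not eligible.
Wellness Stipend — status seasonal ✗ (excluded) → not eligible.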